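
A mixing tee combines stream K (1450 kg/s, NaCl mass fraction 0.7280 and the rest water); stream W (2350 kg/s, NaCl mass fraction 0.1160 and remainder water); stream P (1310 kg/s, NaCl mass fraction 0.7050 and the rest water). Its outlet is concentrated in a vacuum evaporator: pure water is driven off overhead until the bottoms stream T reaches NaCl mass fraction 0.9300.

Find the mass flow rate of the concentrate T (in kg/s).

2421 kg/s

NaCl entering = 1450×0.728 + 2350×0.116 + 1310×0.705 = 2251.8 kg/s.
All NaCl reports to T, so T = 2251.8/0.930 = 2421.2 kg/s.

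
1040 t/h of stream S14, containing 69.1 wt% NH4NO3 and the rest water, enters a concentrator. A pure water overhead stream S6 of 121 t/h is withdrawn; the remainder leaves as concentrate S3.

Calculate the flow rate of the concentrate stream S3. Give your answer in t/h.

Concentrate = 1040 − 121 = 919 t/h.

919 t/h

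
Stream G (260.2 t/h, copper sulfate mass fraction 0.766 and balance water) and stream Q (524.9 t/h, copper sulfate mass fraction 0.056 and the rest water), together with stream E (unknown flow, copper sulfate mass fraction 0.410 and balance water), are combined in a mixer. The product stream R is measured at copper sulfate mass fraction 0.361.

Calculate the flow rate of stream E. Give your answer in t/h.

Let E be the unknown flow. Total out = 785.1 + E.
copper sulfate balance: 228.71 + 0.410·E = 0.361·(785.1 + E)
(0.410 − 0.361)·E = 0.361×785.1 − 228.71 = 54.713
E = 54.713 / 0.049 = 1116.6 t/h

1117 t/h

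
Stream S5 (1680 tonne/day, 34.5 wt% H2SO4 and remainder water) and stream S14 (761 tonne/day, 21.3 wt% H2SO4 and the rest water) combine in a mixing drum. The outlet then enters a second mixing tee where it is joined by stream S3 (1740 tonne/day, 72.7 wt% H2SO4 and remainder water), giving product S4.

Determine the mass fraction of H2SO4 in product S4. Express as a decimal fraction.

0.480

Overall, product flow = 4181 tonne/day.
H2SO4 in = 1680×0.345 + 761×0.213 + 1740×0.727 = 2006.7 tonne/day.
H2SO4 fraction in S4 = 0.480.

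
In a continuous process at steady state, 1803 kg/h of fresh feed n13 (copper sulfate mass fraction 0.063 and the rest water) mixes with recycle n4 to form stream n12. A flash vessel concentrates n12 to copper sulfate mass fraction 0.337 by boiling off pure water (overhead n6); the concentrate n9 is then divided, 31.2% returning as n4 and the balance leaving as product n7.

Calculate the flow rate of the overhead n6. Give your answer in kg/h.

1466 kg/h

Overall copper sulfate balance (none leaves overhead): copper sulfate in fresh feed = copper sulfate in product, i.e. 1803×0.063 = (1−0.312)·n9·0.337.
n9 = 113.59/(0.337×0.688) = 489.91 kg/h.
Recycle n4 = 0.312×489.91 = 152.85 kg/h.
Combined feed n12 = 1803 + 152.85 = 1955.9 kg/h.
Overhead n6 = n12 − n9 = 1955.9 − 489.91 = 1465.9 kg/h.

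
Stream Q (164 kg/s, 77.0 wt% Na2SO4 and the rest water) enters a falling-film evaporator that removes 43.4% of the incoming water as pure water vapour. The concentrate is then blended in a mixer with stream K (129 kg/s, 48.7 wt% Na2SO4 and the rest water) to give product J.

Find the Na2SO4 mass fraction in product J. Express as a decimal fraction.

Vapour removed = 0.434×0.230×164 = 16.37 kg/s; concentrate = 147.63 kg/s.
Na2SO4 reaching the mixer = 126.28 (from concentrate) + 129×0.487 = 189.1 kg/s.
Product flow = 147.63 + 129 = 276.63 kg/s; Na2SO4 fraction = 0.684.

0.684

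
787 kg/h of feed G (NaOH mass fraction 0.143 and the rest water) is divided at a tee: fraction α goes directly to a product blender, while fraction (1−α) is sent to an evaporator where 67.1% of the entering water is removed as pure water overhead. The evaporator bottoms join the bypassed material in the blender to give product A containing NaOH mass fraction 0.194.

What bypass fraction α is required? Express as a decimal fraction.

All 787×0.143 = 112.54 kg/h of NaOH reaches A, so A = 112.54/0.194 = 580.11 kg/h and vapour = 206.89 kg/h.
The evaporator receives (1−α)·787 of feed at 0.857 water and removes 0.671 of that water:
0.671×0.857×(1−α)×787 = 206.89
(1−α) = 206.89/452.56 = 0.4572;  α = 0.5428.

0.543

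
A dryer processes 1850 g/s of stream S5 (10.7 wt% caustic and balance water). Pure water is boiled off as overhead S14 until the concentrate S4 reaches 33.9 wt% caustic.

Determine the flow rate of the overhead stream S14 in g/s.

1266 g/s

caustic is conserved: 1850×0.107 = 197.95 g/s all reports to the concentrate.
Concentrate = 197.95/(target fraction) = 583.92 g/s.
Overhead = 1850 − 583.92 = 1266.1 g/s.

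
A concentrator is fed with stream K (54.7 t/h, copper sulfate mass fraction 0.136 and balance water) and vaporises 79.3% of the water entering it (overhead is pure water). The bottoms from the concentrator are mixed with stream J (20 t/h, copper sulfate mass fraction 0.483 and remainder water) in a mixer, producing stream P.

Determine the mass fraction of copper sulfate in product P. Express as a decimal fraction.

Vapour removed = 0.793×0.864×54.7 = 37.478 t/h; concentrate = 17.222 t/h.
copper sulfate reaching the mixer = 7.4392 (from concentrate) + 20×0.483 = 17.099 t/h.
Product flow = 17.222 + 20 = 37.222 t/h; copper sulfate fraction = 0.459.

0.459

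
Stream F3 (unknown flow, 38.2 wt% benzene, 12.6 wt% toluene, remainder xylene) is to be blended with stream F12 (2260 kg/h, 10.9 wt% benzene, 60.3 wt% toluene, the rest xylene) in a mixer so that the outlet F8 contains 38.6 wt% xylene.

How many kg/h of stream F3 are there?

2089 kg/h

Let F3 be the unknown flow. Total out = 2260 + F3.
xylene balance: 650.88 + 0.492·F3 = 0.386·(2260 + F3)
(0.492 − 0.386)·F3 = 0.386×2260 − 650.88 = 221.48
F3 = 221.48 / 0.106 = 2089.4 kg/h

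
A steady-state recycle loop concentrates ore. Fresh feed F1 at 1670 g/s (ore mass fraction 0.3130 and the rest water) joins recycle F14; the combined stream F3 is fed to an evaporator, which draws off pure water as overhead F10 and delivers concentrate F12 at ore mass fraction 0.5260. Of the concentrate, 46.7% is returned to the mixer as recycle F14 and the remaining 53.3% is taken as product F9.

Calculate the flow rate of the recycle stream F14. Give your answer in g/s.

870.7 g/s

Overall ore balance (none leaves overhead): ore in fresh feed = ore in product, i.e. 1670×0.313 = (1−0.467)·F12·0.526.
F12 = 522.71/(0.526×0.533) = 1864.4 g/s.
Recycle F14 = 0.467×1864.4 = 870.69 g/s.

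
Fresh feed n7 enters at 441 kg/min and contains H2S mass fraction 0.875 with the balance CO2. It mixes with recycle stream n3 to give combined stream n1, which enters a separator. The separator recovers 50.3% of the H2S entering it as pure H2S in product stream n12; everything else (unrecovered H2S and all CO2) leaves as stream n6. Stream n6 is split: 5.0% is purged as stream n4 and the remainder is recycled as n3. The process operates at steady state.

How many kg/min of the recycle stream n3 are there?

1393 kg/min

CO2 enters only via n7 and leaves only via the purge: 441×0.125 = 0.050×(CO2 in n6), and the separator passes all CO2, so CO2 in n1 = CO2 in n6 = 1102.5 kg/min.
H2S in n1: m_A = 441×0.875 + (1−0.050)·(1−0.503)·m_A, so m_A = 385.88/0.5279 = 731.03 kg/min.
n6 = (1−0.503)×731.03 + 1102.5 = 1465.8 kg/min.
Recycle n3 = (1−0.050)×1465.8 = 1392.5 kg/min.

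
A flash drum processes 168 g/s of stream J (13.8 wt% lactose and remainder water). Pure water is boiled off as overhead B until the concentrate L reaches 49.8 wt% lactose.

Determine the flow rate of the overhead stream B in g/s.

121.4 g/s

lactose is conserved: 168×0.138 = 23.184 g/s all reports to the concentrate.
Concentrate = 23.184/(target fraction) = 46.554 g/s.
Overhead = 168 − 46.554 = 121.45 g/s.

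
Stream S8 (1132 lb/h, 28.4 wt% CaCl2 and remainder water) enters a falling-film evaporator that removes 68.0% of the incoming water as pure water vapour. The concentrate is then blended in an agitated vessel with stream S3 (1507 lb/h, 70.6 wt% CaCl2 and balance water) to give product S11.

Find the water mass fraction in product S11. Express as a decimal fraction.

Vapour removed = 0.680×0.716×1132 = 551.15 lb/h; concentrate = 580.85 lb/h.
water reaching the mixer = 259.36 (from concentrate) + 1507×0.294 = 702.42 lb/h.
Product flow = 580.85 + 1507 = 2087.9 lb/h; water fraction = 0.336.

0.336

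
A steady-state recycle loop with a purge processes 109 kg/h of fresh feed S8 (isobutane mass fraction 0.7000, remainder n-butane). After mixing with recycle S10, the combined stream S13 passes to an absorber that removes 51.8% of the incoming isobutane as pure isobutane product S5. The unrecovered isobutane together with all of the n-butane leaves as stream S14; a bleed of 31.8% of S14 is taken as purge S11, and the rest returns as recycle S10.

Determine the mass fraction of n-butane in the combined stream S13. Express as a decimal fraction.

0.4750

n-butane enters only via S8 and leaves only via the purge: 109×0.300 = 0.318×(n-butane in S14), and the absorber passes all n-butane, so n-butane in S13 = n-butane in S14 = 102.83 kg/h.
isobutane in S13: m_A = 109×0.700 + (1−0.318)·(1−0.518)·m_A, so m_A = 76.3/0.6713 = 113.66 kg/h.
S13 = 113.66 + 102.83 = 216.49 kg/h.
n-butane fraction in S13 = 102.83/216.49 = 0.4750.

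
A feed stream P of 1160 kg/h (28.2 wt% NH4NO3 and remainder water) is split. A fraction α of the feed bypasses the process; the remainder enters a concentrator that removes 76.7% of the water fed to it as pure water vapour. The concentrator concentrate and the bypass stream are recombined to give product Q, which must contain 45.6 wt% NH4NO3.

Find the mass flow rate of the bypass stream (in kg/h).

356.2 kg/h

All 1160×0.282 = 327.12 kg/h of NH4NO3 reaches Q, so Q = 327.12/0.456 = 717.37 kg/h and vapour = 442.63 kg/h.
The evaporator receives (1−α)·1160 of feed at 0.718 water and removes 0.767 of that water:
0.767×0.718×(1−α)×1160 = 442.63
(1−α) = 442.63/638.82 = 0.6929;  α = 0.3071.
Bypass flow = 0.3071×1160 = 356.25 kg/h.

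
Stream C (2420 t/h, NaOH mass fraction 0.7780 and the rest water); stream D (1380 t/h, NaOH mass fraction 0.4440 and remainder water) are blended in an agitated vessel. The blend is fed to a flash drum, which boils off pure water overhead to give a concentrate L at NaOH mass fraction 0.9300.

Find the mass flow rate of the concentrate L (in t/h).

NaOH entering = 2420×0.778 + 1380×0.444 = 2495.5 t/h.
All NaOH reports to L, so L = 2495.5/0.930 = 2683.3 t/h.

2683 t/h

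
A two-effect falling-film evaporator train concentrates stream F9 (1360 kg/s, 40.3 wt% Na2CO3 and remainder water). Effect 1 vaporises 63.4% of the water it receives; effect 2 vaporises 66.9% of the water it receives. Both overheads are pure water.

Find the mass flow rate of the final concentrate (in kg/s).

646.4 kg/s

water in feed = 1360×0.597 = 811.92 kg/s.
After stage 1: water left = (1−0.634)×811.92 = 297.16; stream total = 845.24 kg/s.
After stage 2: water left = (1−0.669)×297.16 = 98.361; final concentrate = 646.44 kg/s.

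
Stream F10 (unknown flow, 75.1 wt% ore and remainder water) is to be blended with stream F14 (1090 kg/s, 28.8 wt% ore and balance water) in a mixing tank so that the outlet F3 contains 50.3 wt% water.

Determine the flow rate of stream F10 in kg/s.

Let F10 be the unknown flow. Total out = 1090 + F10.
water balance: 776.08 + 0.249·F10 = 0.503·(1090 + F10)
(0.249 − 0.503)·F10 = 0.503×1090 − 776.08 = -227.81
F10 = -227.81 / -0.254 = 896.89 kg/s

896.9 kg/s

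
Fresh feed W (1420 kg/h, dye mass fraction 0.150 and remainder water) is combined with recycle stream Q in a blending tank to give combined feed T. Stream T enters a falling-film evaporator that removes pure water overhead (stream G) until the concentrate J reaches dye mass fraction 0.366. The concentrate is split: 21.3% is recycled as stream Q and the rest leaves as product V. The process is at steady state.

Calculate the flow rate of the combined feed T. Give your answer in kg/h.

1578 kg/h

Overall dye balance (none leaves overhead): dye in fresh feed = dye in product, i.e. 1420×0.150 = (1−0.213)·J·0.366.
J = 213/(0.366×0.787) = 739.48 kg/h.
Recycle Q = 0.213×739.48 = 157.51 kg/h.
Combined feed T = 1420 + 157.51 = 1577.5 kg/h.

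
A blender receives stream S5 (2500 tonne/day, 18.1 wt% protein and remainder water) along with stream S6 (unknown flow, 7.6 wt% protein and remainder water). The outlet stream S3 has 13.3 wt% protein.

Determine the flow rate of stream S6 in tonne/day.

Let S6 be the unknown flow. Total out = 2500 + S6.
protein balance: 452.5 + 0.076·S6 = 0.133·(2500 + S6)
(0.076 − 0.133)·S6 = 0.133×2500 − 452.5 = -120
S6 = -120 / -0.057 = 2105.3 tonne/day

2105 tonne/day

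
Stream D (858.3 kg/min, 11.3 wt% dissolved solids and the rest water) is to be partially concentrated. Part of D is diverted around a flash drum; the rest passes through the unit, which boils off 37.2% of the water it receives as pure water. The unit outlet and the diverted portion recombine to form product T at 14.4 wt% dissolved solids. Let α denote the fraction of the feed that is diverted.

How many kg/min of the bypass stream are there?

All 858.3×0.113 = 96.988 kg/min of dissolved solids reaches T, so T = 96.988/0.144 = 673.53 kg/min and vapour = 184.77 kg/min.
The evaporator receives (1−α)·858.3 of feed at 0.887 water and removes 0.372 of that water:
0.372×0.887×(1−α)×858.3 = 184.77
(1−α) = 184.77/283.21 = 0.6524;  α = 0.3476.
Bypass flow = 0.3476×858.3 = 298.32 kg/min.

298.3 kg/min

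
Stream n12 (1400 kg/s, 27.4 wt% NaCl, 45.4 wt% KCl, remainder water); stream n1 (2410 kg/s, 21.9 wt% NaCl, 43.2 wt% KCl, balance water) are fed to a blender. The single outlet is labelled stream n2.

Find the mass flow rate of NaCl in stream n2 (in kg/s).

NaCl out = NaCl in = 1400×0.274 + 2410×0.219 = 911.39 kg/s.

911.4 kg/s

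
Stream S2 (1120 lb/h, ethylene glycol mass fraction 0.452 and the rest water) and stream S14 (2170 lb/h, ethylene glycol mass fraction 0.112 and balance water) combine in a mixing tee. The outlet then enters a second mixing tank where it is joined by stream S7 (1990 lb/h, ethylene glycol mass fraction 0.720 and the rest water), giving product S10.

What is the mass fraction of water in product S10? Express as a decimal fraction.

0.587

Overall, product flow = 5280 lb/h.
water in = 1120×0.548 + 2170×0.888 + 1990×0.280 = 3097.9 lb/h.
water fraction in S10 = 0.587.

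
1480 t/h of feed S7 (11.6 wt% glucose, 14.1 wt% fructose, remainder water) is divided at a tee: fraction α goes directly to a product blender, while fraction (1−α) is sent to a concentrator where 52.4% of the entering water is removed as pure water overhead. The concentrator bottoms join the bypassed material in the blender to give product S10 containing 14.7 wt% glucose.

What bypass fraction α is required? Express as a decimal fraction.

0.458

All 1480×0.116 = 171.68 t/h of glucose reaches S10, so S10 = 171.68/0.147 = 1167.9 t/h and vapour = 312.11 t/h.
The evaporator receives (1−α)·1480 of feed at 0.743 water and removes 0.524 of that water:
0.524×0.743×(1−α)×1480 = 312.11
(1−α) = 312.11/576.21 = 0.5417;  α = 0.4583.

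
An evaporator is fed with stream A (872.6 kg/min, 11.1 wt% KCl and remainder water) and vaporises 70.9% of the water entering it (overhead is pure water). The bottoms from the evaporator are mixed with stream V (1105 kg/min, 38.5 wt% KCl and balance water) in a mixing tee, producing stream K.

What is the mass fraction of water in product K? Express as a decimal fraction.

Vapour removed = 0.709×0.889×872.6 = 550 kg/min; concentrate = 322.6 kg/min.
water reaching the mixer = 225.74 (from concentrate) + 1105×0.615 = 905.32 kg/min.
Product flow = 322.6 + 1105 = 1427.6 kg/min; water fraction = 0.6342.

0.6342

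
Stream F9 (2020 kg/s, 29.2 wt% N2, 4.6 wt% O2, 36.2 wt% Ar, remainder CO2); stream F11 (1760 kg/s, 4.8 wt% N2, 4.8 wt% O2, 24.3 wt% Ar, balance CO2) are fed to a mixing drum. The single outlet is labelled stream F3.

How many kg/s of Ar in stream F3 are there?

Ar out = Ar in = 2020×0.362 + 1760×0.243 = 1158.9 kg/s.

1159 kg/s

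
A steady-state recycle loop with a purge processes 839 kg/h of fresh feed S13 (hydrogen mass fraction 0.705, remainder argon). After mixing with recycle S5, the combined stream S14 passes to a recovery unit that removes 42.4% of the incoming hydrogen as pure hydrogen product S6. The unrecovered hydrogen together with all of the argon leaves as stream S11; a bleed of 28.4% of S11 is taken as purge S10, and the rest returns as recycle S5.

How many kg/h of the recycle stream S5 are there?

1039 kg/h

argon enters only via S13 and leaves only via the purge: 839×0.295 = 0.284×(argon in S11), and the recovery unit passes all argon, so argon in S14 = argon in S11 = 871.5 kg/h.
hydrogen in S14: m_A = 839×0.705 + (1−0.284)·(1−0.424)·m_A, so m_A = 591.5/0.5876 = 1006.7 kg/h.
S11 = (1−0.424)×1006.7 + 871.5 = 1451.3 kg/h.
Recycle S5 = (1−0.284)×1451.3 = 1039.2 kg/h.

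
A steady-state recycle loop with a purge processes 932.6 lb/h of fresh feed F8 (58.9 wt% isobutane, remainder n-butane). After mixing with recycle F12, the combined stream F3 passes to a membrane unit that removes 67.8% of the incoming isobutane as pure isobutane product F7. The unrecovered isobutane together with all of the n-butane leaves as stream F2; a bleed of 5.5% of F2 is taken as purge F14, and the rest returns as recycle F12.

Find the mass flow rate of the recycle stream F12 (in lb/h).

6826 lb/h

n-butane enters only via F8 and leaves only via the purge: 932.6×0.411 = 0.055×(n-butane in F2), and the membrane unit passes all n-butane, so n-butane in F3 = n-butane in F2 = 6969.1 lb/h.
isobutane in F3: m_A = 932.6×0.589 + (1−0.055)·(1−0.678)·m_A, so m_A = 549.3/0.6957 = 789.56 lb/h.
F2 = (1−0.678)×789.56 + 6969.1 = 7223.3 lb/h.
Recycle F12 = (1−0.055)×7223.3 = 6826 lb/h.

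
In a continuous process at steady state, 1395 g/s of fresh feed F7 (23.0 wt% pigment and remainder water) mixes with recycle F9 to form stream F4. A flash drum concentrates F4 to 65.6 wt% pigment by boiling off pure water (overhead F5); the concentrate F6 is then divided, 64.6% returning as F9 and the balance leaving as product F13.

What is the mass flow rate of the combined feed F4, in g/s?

2288 g/s

Overall pigment balance (none leaves overhead): pigment in fresh feed = pigment in product, i.e. 1395×0.230 = (1−0.646)·F6·0.656.
F6 = 320.85/(0.656×0.354) = 1381.6 g/s.
Recycle F9 = 0.646×1381.6 = 892.54 g/s.
Combined feed F4 = 1395 + 892.54 = 2287.5 g/s.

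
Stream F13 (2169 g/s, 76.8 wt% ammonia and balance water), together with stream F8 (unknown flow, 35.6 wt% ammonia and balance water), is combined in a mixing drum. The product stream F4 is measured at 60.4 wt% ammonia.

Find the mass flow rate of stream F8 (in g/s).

1434 g/s

Let F8 be the unknown flow. Total out = 2169 + F8.
ammonia balance: 1665.8 + 0.356·F8 = 0.604·(2169 + F8)
(0.356 − 0.604)·F8 = 0.604×2169 − 1665.8 = -355.72
F8 = -355.72 / -0.248 = 1434.3 g/s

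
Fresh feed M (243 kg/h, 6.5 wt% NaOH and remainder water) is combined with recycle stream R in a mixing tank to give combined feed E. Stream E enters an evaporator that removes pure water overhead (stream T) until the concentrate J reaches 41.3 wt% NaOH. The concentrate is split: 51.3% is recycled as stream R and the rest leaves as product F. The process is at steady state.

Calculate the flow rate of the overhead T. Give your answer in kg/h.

Overall NaOH balance (none leaves overhead): NaOH in fresh feed = NaOH in product, i.e. 243×0.065 = (1−0.513)·J·0.413.
J = 15.795/(0.413×0.487) = 78.531 kg/h.
Recycle R = 0.513×78.531 = 40.286 kg/h.
Combined feed E = 243 + 40.286 = 283.29 kg/h.
Overhead T = E − J = 283.29 − 78.531 = 204.76 kg/h.

204.8 kg/h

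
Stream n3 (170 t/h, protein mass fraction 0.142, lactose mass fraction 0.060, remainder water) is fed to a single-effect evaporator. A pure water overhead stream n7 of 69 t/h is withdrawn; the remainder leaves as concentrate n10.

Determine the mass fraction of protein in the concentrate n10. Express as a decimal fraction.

protein is not removed: 170×0.142 = 24.14 t/h of protein enters n10.
Concentrate = 170 − 69 = 101 t/h.
Mass fraction = 24.14/101 = 0.239.

0.239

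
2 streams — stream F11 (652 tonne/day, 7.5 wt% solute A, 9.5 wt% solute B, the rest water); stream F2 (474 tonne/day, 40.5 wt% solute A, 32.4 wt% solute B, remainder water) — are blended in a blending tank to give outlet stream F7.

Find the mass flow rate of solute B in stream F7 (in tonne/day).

215.5 tonne/day

solute B out = solute B in = 652×0.095 + 474×0.324 = 215.52 tonne/day.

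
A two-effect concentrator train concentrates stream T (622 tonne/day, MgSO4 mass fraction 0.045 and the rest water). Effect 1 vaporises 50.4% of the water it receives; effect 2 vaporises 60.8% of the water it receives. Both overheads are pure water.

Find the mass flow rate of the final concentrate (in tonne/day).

143.5 tonne/day

water in feed = 622×0.955 = 594.01 tonne/day.
After stage 1: water left = (1−0.504)×594.01 = 294.63; stream total = 322.62 tonne/day.
After stage 2: water left = (1−0.608)×294.63 = 115.49; final concentrate = 143.48 tonne/day.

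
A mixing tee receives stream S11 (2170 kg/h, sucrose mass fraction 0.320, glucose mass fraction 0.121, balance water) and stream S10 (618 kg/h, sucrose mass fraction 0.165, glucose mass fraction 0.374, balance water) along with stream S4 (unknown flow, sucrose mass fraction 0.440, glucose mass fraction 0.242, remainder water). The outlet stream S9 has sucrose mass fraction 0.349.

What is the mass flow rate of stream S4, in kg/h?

1941 kg/h

Let S4 be the unknown flow. Total out = 2788 + S4.
sucrose balance: 796.37 + 0.440·S4 = 0.349·(2788 + S4)
(0.440 − 0.349)·S4 = 0.349×2788 − 796.37 = 176.64
S4 = 176.64 / 0.091 = 1941.1 kg/h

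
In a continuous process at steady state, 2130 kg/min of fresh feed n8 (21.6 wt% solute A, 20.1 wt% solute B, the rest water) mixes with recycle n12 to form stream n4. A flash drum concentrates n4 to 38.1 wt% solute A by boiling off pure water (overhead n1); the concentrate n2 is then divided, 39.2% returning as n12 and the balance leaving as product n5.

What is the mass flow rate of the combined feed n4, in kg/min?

2909 kg/min

Overall solute A balance (none leaves overhead): solute A in fresh feed = solute A in product, i.e. 2130×0.216 = (1−0.392)·n2·0.381.
n2 = 460.08/(0.381×0.608) = 1986.1 kg/min.
Recycle n12 = 0.392×1986.1 = 778.56 kg/min.
Combined feed n4 = 2130 + 778.56 = 2908.6 kg/min.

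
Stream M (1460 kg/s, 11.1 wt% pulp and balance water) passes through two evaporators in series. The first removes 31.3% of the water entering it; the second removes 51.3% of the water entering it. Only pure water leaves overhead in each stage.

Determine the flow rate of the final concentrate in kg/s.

596.3 kg/s

water in feed = 1460×0.889 = 1297.9 kg/s.
After stage 1: water left = (1−0.313)×1297.9 = 891.68; stream total = 1053.7 kg/s.
After stage 2: water left = (1−0.513)×891.68 = 434.25; final concentrate = 596.31 kg/s.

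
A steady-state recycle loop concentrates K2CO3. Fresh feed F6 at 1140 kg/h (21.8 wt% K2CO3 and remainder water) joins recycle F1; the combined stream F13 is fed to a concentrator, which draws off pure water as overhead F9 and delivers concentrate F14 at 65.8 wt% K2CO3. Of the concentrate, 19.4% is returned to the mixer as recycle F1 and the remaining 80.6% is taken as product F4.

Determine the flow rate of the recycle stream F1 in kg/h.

Overall K2CO3 balance (none leaves overhead): K2CO3 in fresh feed = K2CO3 in product, i.e. 1140×0.218 = (1−0.194)·F14·0.658.
F14 = 248.52/(0.658×0.806) = 468.6 kg/h.
Recycle F1 = 0.194×468.6 = 90.908 kg/h.

90.91 kg/h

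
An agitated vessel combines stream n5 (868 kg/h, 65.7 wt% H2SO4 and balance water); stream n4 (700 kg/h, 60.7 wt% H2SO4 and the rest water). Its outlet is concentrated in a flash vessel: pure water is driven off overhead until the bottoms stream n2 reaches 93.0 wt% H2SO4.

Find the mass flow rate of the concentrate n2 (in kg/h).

H2SO4 entering = 868×0.657 + 700×0.607 = 995.18 kg/h.
All H2SO4 reports to n2, so n2 = 995.18/0.930 = 1070.1 kg/h.

1070 kg/h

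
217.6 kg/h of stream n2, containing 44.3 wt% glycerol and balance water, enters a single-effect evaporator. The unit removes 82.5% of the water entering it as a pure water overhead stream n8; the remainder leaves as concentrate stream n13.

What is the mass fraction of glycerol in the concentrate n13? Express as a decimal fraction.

glycerol is not removed: 217.6×0.443 = 96.397 kg/h of glycerol enters n13.
water entering = 217.6×0.557 = 121.2 kg/h; overhead removed = 0.825×121.2 = 99.993 kg/h.
Concentrate = 217.6 − 99.993 = 117.61 kg/h.
Mass fraction = 96.397/117.61 = 0.820.

0.820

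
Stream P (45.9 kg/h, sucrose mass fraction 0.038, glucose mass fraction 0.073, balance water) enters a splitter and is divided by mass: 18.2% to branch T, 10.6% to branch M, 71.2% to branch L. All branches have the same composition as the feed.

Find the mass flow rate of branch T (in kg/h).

8.354 kg/h

Branch T flow = 0.182×45.9 = 8.3538 kg/h.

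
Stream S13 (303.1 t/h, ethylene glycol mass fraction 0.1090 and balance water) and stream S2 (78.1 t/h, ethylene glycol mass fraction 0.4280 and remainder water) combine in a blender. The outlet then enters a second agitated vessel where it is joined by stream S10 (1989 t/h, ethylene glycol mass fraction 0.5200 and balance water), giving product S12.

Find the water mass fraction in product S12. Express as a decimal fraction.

0.5356

Overall, product flow = 2370.2 t/h.
water in = 303.1×0.891 + 78.1×0.572 + 1989×0.480 = 1269.5 t/h.
water fraction in S12 = 0.5356.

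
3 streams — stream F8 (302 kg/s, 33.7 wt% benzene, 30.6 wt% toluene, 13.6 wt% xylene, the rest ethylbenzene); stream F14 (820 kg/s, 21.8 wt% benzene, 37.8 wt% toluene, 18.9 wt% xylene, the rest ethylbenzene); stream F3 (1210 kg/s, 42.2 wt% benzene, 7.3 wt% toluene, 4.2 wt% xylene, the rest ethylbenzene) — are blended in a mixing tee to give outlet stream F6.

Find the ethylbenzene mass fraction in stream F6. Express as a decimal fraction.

0.344

Total flow out = 302 + 820 + 1210 = 2332 kg/s.
ethylbenzene in = 302×0.221 + 820×0.215 + 1210×0.463 = 803.27 kg/s.
ethylbenzene mass fraction in F6 = 803.27/2332 = 0.344.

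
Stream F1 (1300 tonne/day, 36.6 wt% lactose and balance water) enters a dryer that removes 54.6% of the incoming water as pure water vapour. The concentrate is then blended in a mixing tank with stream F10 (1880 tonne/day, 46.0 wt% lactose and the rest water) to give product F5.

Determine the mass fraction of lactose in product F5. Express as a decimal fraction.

Vapour removed = 0.546×0.634×1300 = 450.01 tonne/day; concentrate = 849.99 tonne/day.
lactose reaching the mixer = 475.8 (from concentrate) + 1880×0.460 = 1340.6 tonne/day.
Product flow = 849.99 + 1880 = 2730 tonne/day; lactose fraction = 0.4911.

0.4911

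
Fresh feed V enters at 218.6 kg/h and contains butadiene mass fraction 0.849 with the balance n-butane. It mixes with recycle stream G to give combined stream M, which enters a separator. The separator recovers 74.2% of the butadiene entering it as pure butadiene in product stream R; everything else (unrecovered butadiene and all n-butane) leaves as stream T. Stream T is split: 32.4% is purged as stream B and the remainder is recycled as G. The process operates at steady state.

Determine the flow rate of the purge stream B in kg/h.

51.8 kg/h

n-butane enters only via V and leaves only via the purge: 218.6×0.151 = 0.324×(n-butane in T), and the separator passes all n-butane, so n-butane in M = n-butane in T = 101.88 kg/h.
butadiene in M: m_A = 218.6×0.849 + (1−0.324)·(1−0.742)·m_A, so m_A = 185.59/0.8256 = 224.8 kg/h.
T = (1−0.742)×224.8 + 101.88 = 159.88 kg/h.
Purge B = 0.324×159.88 = 51.8 kg/h.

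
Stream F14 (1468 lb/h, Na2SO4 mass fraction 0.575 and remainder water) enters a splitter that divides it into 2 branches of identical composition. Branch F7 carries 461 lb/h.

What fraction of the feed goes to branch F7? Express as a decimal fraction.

0.314

Fraction to F7 = 461/1468 = 0.3140.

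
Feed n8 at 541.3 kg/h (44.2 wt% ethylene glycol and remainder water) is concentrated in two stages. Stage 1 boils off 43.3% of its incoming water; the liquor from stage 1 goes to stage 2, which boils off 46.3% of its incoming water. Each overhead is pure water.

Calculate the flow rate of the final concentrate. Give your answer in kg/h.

331.2 kg/h

water in feed = 541.3×0.558 = 302.05 kg/h.
After stage 1: water left = (1−0.433)×302.05 = 171.26; stream total = 410.51 kg/h.
After stage 2: water left = (1−0.463)×171.26 = 91.966; final concentrate = 331.22 kg/h.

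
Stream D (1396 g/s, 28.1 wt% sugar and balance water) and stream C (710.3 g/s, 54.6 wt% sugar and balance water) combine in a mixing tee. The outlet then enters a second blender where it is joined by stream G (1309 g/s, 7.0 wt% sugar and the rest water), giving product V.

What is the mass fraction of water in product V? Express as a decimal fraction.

Overall, product flow = 3415.3 g/s.
water in = 1396×0.719 + 710.3×0.454 + 1309×0.930 = 2543.6 g/s.
water fraction in V = 0.7448.

0.7448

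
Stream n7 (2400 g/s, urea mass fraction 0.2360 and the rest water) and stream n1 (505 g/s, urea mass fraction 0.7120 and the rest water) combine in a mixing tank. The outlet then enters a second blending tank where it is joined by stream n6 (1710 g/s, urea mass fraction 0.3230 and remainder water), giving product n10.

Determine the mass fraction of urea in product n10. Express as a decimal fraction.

0.3203

Overall, product flow = 4615 g/s.
urea in = 2400×0.236 + 505×0.712 + 1710×0.323 = 1478.3 g/s.
urea fraction in n10 = 0.3203.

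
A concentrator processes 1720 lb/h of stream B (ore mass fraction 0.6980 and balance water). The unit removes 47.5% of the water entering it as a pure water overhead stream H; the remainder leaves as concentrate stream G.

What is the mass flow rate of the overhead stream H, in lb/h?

water entering = 1720×0.302 = 519.44 lb/h; overhead removed = 0.475×519.44 = 246.73 lb/h.

246.7 lb/h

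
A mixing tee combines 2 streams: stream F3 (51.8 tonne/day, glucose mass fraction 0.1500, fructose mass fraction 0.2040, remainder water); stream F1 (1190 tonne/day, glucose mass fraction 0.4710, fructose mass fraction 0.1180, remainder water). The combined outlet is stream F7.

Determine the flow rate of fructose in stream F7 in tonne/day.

fructose out = fructose in = 51.8×0.204 + 1190×0.118 = 150.99 tonne/day.

151 tonne/day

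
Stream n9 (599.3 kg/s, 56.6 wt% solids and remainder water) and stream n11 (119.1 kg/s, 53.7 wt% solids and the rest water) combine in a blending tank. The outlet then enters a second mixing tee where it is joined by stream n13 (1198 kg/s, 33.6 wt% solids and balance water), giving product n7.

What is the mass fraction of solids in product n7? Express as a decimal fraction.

0.420

Overall, product flow = 1916.4 kg/s.
solids in = 599.3×0.566 + 119.1×0.537 + 1198×0.336 = 805.69 kg/s.
solids fraction in n7 = 0.420.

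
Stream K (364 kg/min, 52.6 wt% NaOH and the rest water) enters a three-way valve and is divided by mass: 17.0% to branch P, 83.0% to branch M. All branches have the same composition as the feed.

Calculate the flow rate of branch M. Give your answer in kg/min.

Branch M flow = 0.830×364 = 302.12 kg/min.

302.1 kg/min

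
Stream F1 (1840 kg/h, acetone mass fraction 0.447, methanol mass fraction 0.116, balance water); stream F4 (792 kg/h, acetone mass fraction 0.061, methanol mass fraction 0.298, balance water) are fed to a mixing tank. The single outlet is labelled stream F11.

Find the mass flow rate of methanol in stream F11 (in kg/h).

449.5 kg/h

methanol out = methanol in = 1840×0.116 + 792×0.298 = 449.46 kg/h.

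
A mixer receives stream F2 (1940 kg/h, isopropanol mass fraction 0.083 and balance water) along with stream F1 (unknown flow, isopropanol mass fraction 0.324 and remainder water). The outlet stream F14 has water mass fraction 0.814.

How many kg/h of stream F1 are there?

1448 kg/h

Let F1 be the unknown flow. Total out = 1940 + F1.
water balance: 1779 + 0.676·F1 = 0.814·(1940 + F1)
(0.676 − 0.814)·F1 = 0.814×1940 − 1779 = -199.82
F1 = -199.82 / -0.138 = 1448 kg/h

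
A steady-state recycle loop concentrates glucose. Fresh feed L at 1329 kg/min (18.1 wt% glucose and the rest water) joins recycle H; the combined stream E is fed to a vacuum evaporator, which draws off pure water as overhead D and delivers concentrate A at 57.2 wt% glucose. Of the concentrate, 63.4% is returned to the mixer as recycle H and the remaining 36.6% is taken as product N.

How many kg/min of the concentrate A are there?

Overall glucose balance (none leaves overhead): glucose in fresh feed = glucose in product, i.e. 1329×0.181 = (1−0.634)·A·0.572.
A = 240.55/(0.572×0.366) = 1149 kg/min.

1149 kg/min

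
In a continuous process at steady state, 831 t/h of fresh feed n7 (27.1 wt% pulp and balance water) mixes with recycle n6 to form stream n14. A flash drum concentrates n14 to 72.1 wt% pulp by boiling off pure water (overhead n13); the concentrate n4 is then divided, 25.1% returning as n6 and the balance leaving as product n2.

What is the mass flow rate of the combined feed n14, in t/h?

935.7 t/h

Overall pulp balance (none leaves overhead): pulp in fresh feed = pulp in product, i.e. 831×0.271 = (1−0.251)·n4·0.721.
n4 = 225.2/(0.721×0.749) = 417.02 t/h.
Recycle n6 = 0.251×417.02 = 104.67 t/h.
Combined feed n14 = 831 + 104.67 = 935.67 t/h.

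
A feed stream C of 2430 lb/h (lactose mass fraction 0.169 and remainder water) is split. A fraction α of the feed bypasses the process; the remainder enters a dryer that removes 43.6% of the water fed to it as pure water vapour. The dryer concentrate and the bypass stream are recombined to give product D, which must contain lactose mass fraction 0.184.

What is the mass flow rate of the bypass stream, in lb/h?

All 2430×0.169 = 410.67 lb/h of lactose reaches D, so D = 410.67/0.184 = 2231.9 lb/h and vapour = 198.1 lb/h.
The evaporator receives (1−α)·2430 of feed at 0.831 water and removes 0.436 of that water:
0.436×0.831×(1−α)×2430 = 198.1
(1−α) = 198.1/880.43 = 0.2250;  α = 0.7750.
Bypass flow = 0.7750×2430 = 1883.2 lb/h.

1883 lb/h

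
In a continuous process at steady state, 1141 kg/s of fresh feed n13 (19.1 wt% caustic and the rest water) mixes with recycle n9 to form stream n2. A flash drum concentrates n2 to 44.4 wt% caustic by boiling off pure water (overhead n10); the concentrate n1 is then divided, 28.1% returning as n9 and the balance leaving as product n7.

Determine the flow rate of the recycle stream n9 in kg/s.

Overall caustic balance (none leaves overhead): caustic in fresh feed = caustic in product, i.e. 1141×0.191 = (1−0.281)·n1·0.444.
n1 = 217.93/(0.444×0.719) = 682.66 kg/s.
Recycle n9 = 0.281×682.66 = 191.83 kg/s.

191.8 kg/s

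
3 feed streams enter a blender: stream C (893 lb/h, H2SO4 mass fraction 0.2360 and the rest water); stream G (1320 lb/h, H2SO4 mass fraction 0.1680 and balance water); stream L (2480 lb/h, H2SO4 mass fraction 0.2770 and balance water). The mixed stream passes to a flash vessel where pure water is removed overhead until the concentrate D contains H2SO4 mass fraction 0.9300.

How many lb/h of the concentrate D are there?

H2SO4 entering = 893×0.236 + 1320×0.168 + 2480×0.277 = 1119.5 lb/h.
All H2SO4 reports to D, so D = 1119.5/0.930 = 1203.7 lb/h.

1204 lb/h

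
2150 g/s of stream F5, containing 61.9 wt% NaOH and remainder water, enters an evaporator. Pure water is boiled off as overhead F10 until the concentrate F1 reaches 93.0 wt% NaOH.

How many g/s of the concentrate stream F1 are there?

1431 g/s

NaOH is conserved: 2150×0.619 = 1330.8 g/s all reports to the concentrate.
Concentrate = 1330.8/(target fraction) = 1431 g/s.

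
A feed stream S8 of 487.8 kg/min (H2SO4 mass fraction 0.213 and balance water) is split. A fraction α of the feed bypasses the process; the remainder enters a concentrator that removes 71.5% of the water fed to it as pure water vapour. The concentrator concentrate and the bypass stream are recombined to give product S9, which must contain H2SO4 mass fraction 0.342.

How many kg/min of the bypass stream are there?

160.8 kg/min

All 487.8×0.213 = 103.9 kg/min of H2SO4 reaches S9, so S9 = 103.9/0.342 = 303.81 kg/min and vapour = 183.99 kg/min.
The evaporator receives (1−α)·487.8 of feed at 0.787 water and removes 0.715 of that water:
0.715×0.787×(1−α)×487.8 = 183.99
(1−α) = 183.99/274.49 = 0.6703;  α = 0.3297.
Bypass flow = 0.3297×487.8 = 160.82 kg/min.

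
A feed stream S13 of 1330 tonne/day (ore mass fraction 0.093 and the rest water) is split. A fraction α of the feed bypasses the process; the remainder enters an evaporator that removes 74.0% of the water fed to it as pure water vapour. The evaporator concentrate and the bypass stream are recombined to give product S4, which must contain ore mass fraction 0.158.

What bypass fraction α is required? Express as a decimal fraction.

0.387

All 1330×0.093 = 123.69 tonne/day of ore reaches S4, so S4 = 123.69/0.158 = 782.85 tonne/day and vapour = 547.15 tonne/day.
The evaporator receives (1−α)·1330 of feed at 0.907 water and removes 0.740 of that water:
0.740×0.907×(1−α)×1330 = 547.15
(1−α) = 547.15/892.67 = 0.6129;  α = 0.3871.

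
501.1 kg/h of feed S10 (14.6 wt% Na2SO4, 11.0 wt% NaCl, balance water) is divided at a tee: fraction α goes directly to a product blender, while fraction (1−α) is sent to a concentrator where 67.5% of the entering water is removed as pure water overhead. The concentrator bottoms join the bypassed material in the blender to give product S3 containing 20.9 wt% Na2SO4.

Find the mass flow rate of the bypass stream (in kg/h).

200.3 kg/h

All 501.1×0.146 = 73.161 kg/h of Na2SO4 reaches S3, so S3 = 73.161/0.209 = 350.05 kg/h and vapour = 151.05 kg/h.
The evaporator receives (1−α)·501.1 of feed at 0.744 water and removes 0.675 of that water:
0.675×0.744×(1−α)×501.1 = 151.05
(1−α) = 151.05/251.65 = 0.6002;  α = 0.3998.
Bypass flow = 0.3998×501.1 = 200.32 kg/h.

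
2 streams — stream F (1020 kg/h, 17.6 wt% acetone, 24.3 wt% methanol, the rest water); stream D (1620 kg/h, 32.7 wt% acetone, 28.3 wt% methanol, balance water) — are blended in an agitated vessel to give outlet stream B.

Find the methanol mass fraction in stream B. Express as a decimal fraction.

0.2675

Total flow out = 1020 + 1620 = 2640 kg/h.
methanol in = 1020×0.243 + 1620×0.283 = 706.32 kg/h.
methanol mass fraction in B = 706.32/2640 = 0.2675.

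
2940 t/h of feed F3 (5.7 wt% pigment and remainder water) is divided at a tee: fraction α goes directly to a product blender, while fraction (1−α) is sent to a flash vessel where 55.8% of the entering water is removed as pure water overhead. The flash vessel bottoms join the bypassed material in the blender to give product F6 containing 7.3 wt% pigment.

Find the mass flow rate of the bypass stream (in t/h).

1715 t/h

All 2940×0.057 = 167.58 t/h of pigment reaches F6, so F6 = 167.58/0.073 = 2295.6 t/h and vapour = 644.38 t/h.
The evaporator receives (1−α)·2940 of feed at 0.943 water and removes 0.558 of that water:
0.558×0.943×(1−α)×2940 = 644.38
(1−α) = 644.38/1547 = 0.4165;  α = 0.5835.
Bypass flow = 0.5835×2940 = 1715.4 t/h.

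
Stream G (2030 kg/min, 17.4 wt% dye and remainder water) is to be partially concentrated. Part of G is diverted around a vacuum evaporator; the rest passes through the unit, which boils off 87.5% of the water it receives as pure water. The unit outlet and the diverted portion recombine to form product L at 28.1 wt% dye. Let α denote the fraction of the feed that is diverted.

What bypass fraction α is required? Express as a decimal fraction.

0.473

All 2030×0.174 = 353.22 kg/min of dye reaches L, so L = 353.22/0.281 = 1257 kg/min and vapour = 772.99 kg/min.
The evaporator receives (1−α)·2030 of feed at 0.826 water and removes 0.875 of that water:
0.875×0.826×(1−α)×2030 = 772.99
(1−α) = 772.99/1467.2 = 0.5269;  α = 0.4731.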